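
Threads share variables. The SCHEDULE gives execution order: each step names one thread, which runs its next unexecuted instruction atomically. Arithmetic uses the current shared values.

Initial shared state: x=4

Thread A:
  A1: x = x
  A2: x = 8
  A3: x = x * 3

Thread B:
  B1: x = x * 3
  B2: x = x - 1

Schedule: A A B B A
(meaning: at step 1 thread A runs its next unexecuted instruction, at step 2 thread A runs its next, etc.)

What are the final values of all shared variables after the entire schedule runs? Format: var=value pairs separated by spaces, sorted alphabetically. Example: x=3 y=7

Step 1: thread A executes A1 (x = x). Shared: x=4. PCs: A@1 B@0
Step 2: thread A executes A2 (x = 8). Shared: x=8. PCs: A@2 B@0
Step 3: thread B executes B1 (x = x * 3). Shared: x=24. PCs: A@2 B@1
Step 4: thread B executes B2 (x = x - 1). Shared: x=23. PCs: A@2 B@2
Step 5: thread A executes A3 (x = x * 3). Shared: x=69. PCs: A@3 B@2

Answer: x=69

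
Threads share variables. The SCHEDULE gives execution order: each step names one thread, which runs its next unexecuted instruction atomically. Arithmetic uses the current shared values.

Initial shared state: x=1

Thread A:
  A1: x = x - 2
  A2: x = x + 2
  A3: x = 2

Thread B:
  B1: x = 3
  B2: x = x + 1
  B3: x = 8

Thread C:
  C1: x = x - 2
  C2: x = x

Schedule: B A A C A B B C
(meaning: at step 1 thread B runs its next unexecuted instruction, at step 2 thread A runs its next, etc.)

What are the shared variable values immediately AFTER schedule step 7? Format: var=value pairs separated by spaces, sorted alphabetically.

Step 1: thread B executes B1 (x = 3). Shared: x=3. PCs: A@0 B@1 C@0
Step 2: thread A executes A1 (x = x - 2). Shared: x=1. PCs: A@1 B@1 C@0
Step 3: thread A executes A2 (x = x + 2). Shared: x=3. PCs: A@2 B@1 C@0
Step 4: thread C executes C1 (x = x - 2). Shared: x=1. PCs: A@2 B@1 C@1
Step 5: thread A executes A3 (x = 2). Shared: x=2. PCs: A@3 B@1 C@1
Step 6: thread B executes B2 (x = x + 1). Shared: x=3. PCs: A@3 B@2 C@1
Step 7: thread B executes B3 (x = 8). Shared: x=8. PCs: A@3 B@3 C@1

Answer: x=8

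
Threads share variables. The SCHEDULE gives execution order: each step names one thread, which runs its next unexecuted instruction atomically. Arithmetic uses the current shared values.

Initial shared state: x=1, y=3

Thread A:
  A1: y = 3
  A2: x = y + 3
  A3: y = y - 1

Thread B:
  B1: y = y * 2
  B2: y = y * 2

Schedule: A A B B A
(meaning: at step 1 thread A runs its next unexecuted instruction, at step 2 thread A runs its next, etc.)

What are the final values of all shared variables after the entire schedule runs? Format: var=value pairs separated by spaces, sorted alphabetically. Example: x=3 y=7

Step 1: thread A executes A1 (y = 3). Shared: x=1 y=3. PCs: A@1 B@0
Step 2: thread A executes A2 (x = y + 3). Shared: x=6 y=3. PCs: A@2 B@0
Step 3: thread B executes B1 (y = y * 2). Shared: x=6 y=6. PCs: A@2 B@1
Step 4: thread B executes B2 (y = y * 2). Shared: x=6 y=12. PCs: A@2 B@2
Step 5: thread A executes A3 (y = y - 1). Shared: x=6 y=11. PCs: A@3 B@2

Answer: x=6 y=11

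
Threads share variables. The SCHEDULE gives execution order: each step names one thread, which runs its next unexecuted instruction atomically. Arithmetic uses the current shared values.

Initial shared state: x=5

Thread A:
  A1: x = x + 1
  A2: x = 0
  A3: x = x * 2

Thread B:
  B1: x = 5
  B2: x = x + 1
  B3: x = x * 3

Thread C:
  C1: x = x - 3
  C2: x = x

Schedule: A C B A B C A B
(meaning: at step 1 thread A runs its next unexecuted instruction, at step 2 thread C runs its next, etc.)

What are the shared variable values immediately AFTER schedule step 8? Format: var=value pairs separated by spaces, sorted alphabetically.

Answer: x=6

Derivation:
Step 1: thread A executes A1 (x = x + 1). Shared: x=6. PCs: A@1 B@0 C@0
Step 2: thread C executes C1 (x = x - 3). Shared: x=3. PCs: A@1 B@0 C@1
Step 3: thread B executes B1 (x = 5). Shared: x=5. PCs: A@1 B@1 C@1
Step 4: thread A executes A2 (x = 0). Shared: x=0. PCs: A@2 B@1 C@1
Step 5: thread B executes B2 (x = x + 1). Shared: x=1. PCs: A@2 B@2 C@1
Step 6: thread C executes C2 (x = x). Shared: x=1. PCs: A@2 B@2 C@2
Step 7: thread A executes A3 (x = x * 2). Shared: x=2. PCs: A@3 B@2 C@2
Step 8: thread B executes B3 (x = x * 3). Shared: x=6. PCs: A@3 B@3 C@2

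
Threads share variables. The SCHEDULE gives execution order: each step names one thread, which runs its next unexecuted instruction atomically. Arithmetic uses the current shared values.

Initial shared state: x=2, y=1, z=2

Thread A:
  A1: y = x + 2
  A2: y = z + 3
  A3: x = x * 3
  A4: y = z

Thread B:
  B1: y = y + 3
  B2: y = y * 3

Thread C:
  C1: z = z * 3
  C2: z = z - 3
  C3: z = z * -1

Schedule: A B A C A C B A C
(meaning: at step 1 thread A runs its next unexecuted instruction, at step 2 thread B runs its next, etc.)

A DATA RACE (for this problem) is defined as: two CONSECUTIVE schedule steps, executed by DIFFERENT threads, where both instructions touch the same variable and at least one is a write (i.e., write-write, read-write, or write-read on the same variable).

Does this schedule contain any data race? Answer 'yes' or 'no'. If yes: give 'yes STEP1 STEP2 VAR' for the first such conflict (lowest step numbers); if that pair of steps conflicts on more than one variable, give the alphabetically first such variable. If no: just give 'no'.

Steps 1,2: A(y = x + 2) vs B(y = y + 3). RACE on y (W-W).
Steps 2,3: B(y = y + 3) vs A(y = z + 3). RACE on y (W-W).
Steps 3,4: A(y = z + 3) vs C(z = z * 3). RACE on z (R-W).
Steps 4,5: C(r=z,w=z) vs A(r=x,w=x). No conflict.
Steps 5,6: A(r=x,w=x) vs C(r=z,w=z). No conflict.
Steps 6,7: C(r=z,w=z) vs B(r=y,w=y). No conflict.
Steps 7,8: B(y = y * 3) vs A(y = z). RACE on y (W-W).
Steps 8,9: A(y = z) vs C(z = z * -1). RACE on z (R-W).
First conflict at steps 1,2.

Answer: yes 1 2 y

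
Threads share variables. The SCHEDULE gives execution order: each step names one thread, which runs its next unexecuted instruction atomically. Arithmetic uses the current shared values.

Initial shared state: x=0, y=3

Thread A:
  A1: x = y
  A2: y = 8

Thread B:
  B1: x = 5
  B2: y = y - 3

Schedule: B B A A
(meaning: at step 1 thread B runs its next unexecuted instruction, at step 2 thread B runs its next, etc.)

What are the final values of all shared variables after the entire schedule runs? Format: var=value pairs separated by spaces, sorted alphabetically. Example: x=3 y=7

Answer: x=0 y=8

Derivation:
Step 1: thread B executes B1 (x = 5). Shared: x=5 y=3. PCs: A@0 B@1
Step 2: thread B executes B2 (y = y - 3). Shared: x=5 y=0. PCs: A@0 B@2
Step 3: thread A executes A1 (x = y). Shared: x=0 y=0. PCs: A@1 B@2
Step 4: thread A executes A2 (y = 8). Shared: x=0 y=8. PCs: A@2 B@2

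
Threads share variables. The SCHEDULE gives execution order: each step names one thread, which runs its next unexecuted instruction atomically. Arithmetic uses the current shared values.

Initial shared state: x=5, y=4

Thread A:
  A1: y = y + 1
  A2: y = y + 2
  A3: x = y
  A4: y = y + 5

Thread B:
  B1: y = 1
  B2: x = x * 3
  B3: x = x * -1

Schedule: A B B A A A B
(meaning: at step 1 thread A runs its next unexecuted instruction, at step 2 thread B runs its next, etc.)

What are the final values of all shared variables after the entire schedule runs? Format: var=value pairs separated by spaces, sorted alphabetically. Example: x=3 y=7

Answer: x=-3 y=8

Derivation:
Step 1: thread A executes A1 (y = y + 1). Shared: x=5 y=5. PCs: A@1 B@0
Step 2: thread B executes B1 (y = 1). Shared: x=5 y=1. PCs: A@1 B@1
Step 3: thread B executes B2 (x = x * 3). Shared: x=15 y=1. PCs: A@1 B@2
Step 4: thread A executes A2 (y = y + 2). Shared: x=15 y=3. PCs: A@2 B@2
Step 5: thread A executes A3 (x = y). Shared: x=3 y=3. PCs: A@3 B@2
Step 6: thread A executes A4 (y = y + 5). Shared: x=3 y=8. PCs: A@4 B@2
Step 7: thread B executes B3 (x = x * -1). Shared: x=-3 y=8. PCs: A@4 B@3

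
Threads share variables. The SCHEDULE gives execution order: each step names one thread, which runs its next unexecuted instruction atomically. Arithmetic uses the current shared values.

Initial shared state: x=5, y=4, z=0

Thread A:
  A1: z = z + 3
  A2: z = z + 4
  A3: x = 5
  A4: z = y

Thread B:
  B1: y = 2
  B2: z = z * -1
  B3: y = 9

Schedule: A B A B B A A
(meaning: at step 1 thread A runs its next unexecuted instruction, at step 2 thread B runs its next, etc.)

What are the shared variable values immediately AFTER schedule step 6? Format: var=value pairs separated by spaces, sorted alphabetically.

Step 1: thread A executes A1 (z = z + 3). Shared: x=5 y=4 z=3. PCs: A@1 B@0
Step 2: thread B executes B1 (y = 2). Shared: x=5 y=2 z=3. PCs: A@1 B@1
Step 3: thread A executes A2 (z = z + 4). Shared: x=5 y=2 z=7. PCs: A@2 B@1
Step 4: thread B executes B2 (z = z * -1). Shared: x=5 y=2 z=-7. PCs: A@2 B@2
Step 5: thread B executes B3 (y = 9). Shared: x=5 y=9 z=-7. PCs: A@2 B@3
Step 6: thread A executes A3 (x = 5). Shared: x=5 y=9 z=-7. PCs: A@3 B@3

Answer: x=5 y=9 z=-7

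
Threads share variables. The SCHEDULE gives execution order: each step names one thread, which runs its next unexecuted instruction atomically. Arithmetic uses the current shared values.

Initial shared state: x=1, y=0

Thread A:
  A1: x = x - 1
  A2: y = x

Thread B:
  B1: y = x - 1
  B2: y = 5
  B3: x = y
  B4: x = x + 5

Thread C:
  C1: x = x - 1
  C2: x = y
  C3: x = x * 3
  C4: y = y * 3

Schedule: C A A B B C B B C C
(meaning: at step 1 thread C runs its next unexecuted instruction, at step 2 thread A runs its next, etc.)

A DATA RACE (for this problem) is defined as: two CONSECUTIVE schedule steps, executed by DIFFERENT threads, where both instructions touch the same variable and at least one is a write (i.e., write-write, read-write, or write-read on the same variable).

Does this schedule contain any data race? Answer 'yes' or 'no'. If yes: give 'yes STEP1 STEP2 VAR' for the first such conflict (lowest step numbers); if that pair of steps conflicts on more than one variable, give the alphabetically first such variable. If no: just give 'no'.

Answer: yes 1 2 x

Derivation:
Steps 1,2: C(x = x - 1) vs A(x = x - 1). RACE on x (W-W).
Steps 2,3: same thread (A). No race.
Steps 3,4: A(y = x) vs B(y = x - 1). RACE on y (W-W).
Steps 4,5: same thread (B). No race.
Steps 5,6: B(y = 5) vs C(x = y). RACE on y (W-R).
Steps 6,7: C(x = y) vs B(x = y). RACE on x (W-W).
Steps 7,8: same thread (B). No race.
Steps 8,9: B(x = x + 5) vs C(x = x * 3). RACE on x (W-W).
Steps 9,10: same thread (C). No race.
First conflict at steps 1,2.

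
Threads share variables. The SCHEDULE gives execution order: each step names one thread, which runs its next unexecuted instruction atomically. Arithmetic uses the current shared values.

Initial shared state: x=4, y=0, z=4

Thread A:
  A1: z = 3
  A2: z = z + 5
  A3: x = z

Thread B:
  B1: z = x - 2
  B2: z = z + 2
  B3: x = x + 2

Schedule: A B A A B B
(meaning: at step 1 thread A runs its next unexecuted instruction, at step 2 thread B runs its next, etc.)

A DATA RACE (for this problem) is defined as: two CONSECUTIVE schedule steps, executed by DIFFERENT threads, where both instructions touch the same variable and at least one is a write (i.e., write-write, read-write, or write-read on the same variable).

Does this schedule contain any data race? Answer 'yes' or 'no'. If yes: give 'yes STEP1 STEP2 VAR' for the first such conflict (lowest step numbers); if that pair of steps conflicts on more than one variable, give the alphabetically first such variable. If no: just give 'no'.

Answer: yes 1 2 z

Derivation:
Steps 1,2: A(z = 3) vs B(z = x - 2). RACE on z (W-W).
Steps 2,3: B(z = x - 2) vs A(z = z + 5). RACE on z (W-W).
Steps 3,4: same thread (A). No race.
Steps 4,5: A(x = z) vs B(z = z + 2). RACE on z (R-W).
Steps 5,6: same thread (B). No race.
First conflict at steps 1,2.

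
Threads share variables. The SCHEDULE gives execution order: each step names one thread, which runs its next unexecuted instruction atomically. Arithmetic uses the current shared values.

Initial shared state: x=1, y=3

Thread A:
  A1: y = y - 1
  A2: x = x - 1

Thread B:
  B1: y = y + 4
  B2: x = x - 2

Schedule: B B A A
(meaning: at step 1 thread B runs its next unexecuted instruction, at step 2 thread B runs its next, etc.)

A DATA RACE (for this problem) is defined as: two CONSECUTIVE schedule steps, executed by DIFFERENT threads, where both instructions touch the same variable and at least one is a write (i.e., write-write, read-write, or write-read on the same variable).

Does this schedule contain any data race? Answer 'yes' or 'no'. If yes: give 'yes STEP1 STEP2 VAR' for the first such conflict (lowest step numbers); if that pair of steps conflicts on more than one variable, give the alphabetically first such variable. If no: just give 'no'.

Steps 1,2: same thread (B). No race.
Steps 2,3: B(r=x,w=x) vs A(r=y,w=y). No conflict.
Steps 3,4: same thread (A). No race.

Answer: no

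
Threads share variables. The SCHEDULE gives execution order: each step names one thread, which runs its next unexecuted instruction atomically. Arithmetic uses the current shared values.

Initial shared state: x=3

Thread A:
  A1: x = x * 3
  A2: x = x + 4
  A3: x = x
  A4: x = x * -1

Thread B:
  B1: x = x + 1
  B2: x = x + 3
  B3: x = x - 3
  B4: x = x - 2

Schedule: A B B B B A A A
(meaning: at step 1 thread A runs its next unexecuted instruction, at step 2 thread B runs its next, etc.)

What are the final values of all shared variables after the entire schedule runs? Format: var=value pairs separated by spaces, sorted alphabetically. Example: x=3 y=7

Step 1: thread A executes A1 (x = x * 3). Shared: x=9. PCs: A@1 B@0
Step 2: thread B executes B1 (x = x + 1). Shared: x=10. PCs: A@1 B@1
Step 3: thread B executes B2 (x = x + 3). Shared: x=13. PCs: A@1 B@2
Step 4: thread B executes B3 (x = x - 3). Shared: x=10. PCs: A@1 B@3
Step 5: thread B executes B4 (x = x - 2). Shared: x=8. PCs: A@1 B@4
Step 6: thread A executes A2 (x = x + 4). Shared: x=12. PCs: A@2 B@4
Step 7: thread A executes A3 (x = x). Shared: x=12. PCs: A@3 B@4
Step 8: thread A executes A4 (x = x * -1). Shared: x=-12. PCs: A@4 B@4

Answer: x=-12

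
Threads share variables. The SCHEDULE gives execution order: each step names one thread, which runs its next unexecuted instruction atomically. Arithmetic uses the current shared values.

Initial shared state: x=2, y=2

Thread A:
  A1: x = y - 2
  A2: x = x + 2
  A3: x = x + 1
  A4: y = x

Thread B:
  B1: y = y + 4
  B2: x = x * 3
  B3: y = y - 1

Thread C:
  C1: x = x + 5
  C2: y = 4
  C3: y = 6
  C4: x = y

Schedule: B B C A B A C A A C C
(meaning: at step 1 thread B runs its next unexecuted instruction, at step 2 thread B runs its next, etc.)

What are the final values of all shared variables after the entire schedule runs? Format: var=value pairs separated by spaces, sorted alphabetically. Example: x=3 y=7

Answer: x=6 y=6

Derivation:
Step 1: thread B executes B1 (y = y + 4). Shared: x=2 y=6. PCs: A@0 B@1 C@0
Step 2: thread B executes B2 (x = x * 3). Shared: x=6 y=6. PCs: A@0 B@2 C@0
Step 3: thread C executes C1 (x = x + 5). Shared: x=11 y=6. PCs: A@0 B@2 C@1
Step 4: thread A executes A1 (x = y - 2). Shared: x=4 y=6. PCs: A@1 B@2 C@1
Step 5: thread B executes B3 (y = y - 1). Shared: x=4 y=5. PCs: A@1 B@3 C@1
Step 6: thread A executes A2 (x = x + 2). Shared: x=6 y=5. PCs: A@2 B@3 C@1
Step 7: thread C executes C2 (y = 4). Shared: x=6 y=4. PCs: A@2 B@3 C@2
Step 8: thread A executes A3 (x = x + 1). Shared: x=7 y=4. PCs: A@3 B@3 C@2
Step 9: thread A executes A4 (y = x). Shared: x=7 y=7. PCs: A@4 B@3 C@2
Step 10: thread C executes C3 (y = 6). Shared: x=7 y=6. PCs: A@4 B@3 C@3
Step 11: thread C executes C4 (x = y). Shared: x=6 y=6. PCs: A@4 B@3 C@4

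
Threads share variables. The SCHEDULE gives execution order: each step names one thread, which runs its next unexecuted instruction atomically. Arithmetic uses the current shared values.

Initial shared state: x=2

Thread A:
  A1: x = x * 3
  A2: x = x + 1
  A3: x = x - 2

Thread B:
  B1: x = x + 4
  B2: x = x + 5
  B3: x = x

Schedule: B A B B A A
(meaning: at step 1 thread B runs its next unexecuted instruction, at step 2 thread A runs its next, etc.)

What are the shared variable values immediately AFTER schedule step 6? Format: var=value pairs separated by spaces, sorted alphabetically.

Step 1: thread B executes B1 (x = x + 4). Shared: x=6. PCs: A@0 B@1
Step 2: thread A executes A1 (x = x * 3). Shared: x=18. PCs: A@1 B@1
Step 3: thread B executes B2 (x = x + 5). Shared: x=23. PCs: A@1 B@2
Step 4: thread B executes B3 (x = x). Shared: x=23. PCs: A@1 B@3
Step 5: thread A executes A2 (x = x + 1). Shared: x=24. PCs: A@2 B@3
Step 6: thread A executes A3 (x = x - 2). Shared: x=22. PCs: A@3 B@3

Answer: x=22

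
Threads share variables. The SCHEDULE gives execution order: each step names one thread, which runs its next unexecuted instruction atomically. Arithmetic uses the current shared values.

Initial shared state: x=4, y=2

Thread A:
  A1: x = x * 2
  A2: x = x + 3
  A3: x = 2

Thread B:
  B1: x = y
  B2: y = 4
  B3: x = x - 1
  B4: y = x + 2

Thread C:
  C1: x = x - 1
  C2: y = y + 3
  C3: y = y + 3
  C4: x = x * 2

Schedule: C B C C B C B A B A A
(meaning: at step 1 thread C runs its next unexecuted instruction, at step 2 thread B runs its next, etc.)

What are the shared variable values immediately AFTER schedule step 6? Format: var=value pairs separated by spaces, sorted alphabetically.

Step 1: thread C executes C1 (x = x - 1). Shared: x=3 y=2. PCs: A@0 B@0 C@1
Step 2: thread B executes B1 (x = y). Shared: x=2 y=2. PCs: A@0 B@1 C@1
Step 3: thread C executes C2 (y = y + 3). Shared: x=2 y=5. PCs: A@0 B@1 C@2
Step 4: thread C executes C3 (y = y + 3). Shared: x=2 y=8. PCs: A@0 B@1 C@3
Step 5: thread B executes B2 (y = 4). Shared: x=2 y=4. PCs: A@0 B@2 C@3
Step 6: thread C executes C4 (x = x * 2). Shared: x=4 y=4. PCs: A@0 B@2 C@4

Answer: x=4 y=4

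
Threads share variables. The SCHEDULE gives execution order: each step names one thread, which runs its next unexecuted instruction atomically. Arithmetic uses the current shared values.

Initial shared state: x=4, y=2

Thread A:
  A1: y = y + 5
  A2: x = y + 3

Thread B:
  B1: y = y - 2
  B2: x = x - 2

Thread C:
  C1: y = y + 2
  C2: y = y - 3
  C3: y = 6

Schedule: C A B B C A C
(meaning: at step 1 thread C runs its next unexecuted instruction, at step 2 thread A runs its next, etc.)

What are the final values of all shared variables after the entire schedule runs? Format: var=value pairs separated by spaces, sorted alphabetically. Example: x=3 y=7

Step 1: thread C executes C1 (y = y + 2). Shared: x=4 y=4. PCs: A@0 B@0 C@1
Step 2: thread A executes A1 (y = y + 5). Shared: x=4 y=9. PCs: A@1 B@0 C@1
Step 3: thread B executes B1 (y = y - 2). Shared: x=4 y=7. PCs: A@1 B@1 C@1
Step 4: thread B executes B2 (x = x - 2). Shared: x=2 y=7. PCs: A@1 B@2 C@1
Step 5: thread C executes C2 (y = y - 3). Shared: x=2 y=4. PCs: A@1 B@2 C@2
Step 6: thread A executes A2 (x = y + 3). Shared: x=7 y=4. PCs: A@2 B@2 C@2
Step 7: thread C executes C3 (y = 6). Shared: x=7 y=6. PCs: A@2 B@2 C@3

Answer: x=7 y=6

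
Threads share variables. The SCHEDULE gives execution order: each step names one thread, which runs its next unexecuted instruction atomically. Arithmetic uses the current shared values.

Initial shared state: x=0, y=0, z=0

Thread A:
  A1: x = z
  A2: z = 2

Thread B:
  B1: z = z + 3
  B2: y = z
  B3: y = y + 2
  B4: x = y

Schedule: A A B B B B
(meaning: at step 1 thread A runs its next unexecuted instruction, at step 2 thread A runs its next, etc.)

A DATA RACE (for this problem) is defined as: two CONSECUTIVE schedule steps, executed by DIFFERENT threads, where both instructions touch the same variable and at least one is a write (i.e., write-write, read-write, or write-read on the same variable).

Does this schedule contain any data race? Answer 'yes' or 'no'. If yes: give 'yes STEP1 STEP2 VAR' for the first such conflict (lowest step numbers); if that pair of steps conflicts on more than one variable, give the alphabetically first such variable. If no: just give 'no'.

Steps 1,2: same thread (A). No race.
Steps 2,3: A(z = 2) vs B(z = z + 3). RACE on z (W-W).
Steps 3,4: same thread (B). No race.
Steps 4,5: same thread (B). No race.
Steps 5,6: same thread (B). No race.
First conflict at steps 2,3.

Answer: yes 2 3 z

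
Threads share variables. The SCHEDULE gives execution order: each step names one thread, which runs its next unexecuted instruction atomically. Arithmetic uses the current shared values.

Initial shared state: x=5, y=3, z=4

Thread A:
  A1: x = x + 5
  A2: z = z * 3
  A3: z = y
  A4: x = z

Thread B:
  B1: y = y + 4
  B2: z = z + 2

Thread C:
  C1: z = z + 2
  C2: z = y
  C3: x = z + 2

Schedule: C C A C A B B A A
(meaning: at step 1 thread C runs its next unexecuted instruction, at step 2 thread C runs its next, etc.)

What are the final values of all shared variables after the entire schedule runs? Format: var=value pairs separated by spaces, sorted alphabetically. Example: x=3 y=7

Step 1: thread C executes C1 (z = z + 2). Shared: x=5 y=3 z=6. PCs: A@0 B@0 C@1
Step 2: thread C executes C2 (z = y). Shared: x=5 y=3 z=3. PCs: A@0 B@0 C@2
Step 3: thread A executes A1 (x = x + 5). Shared: x=10 y=3 z=3. PCs: A@1 B@0 C@2
Step 4: thread C executes C3 (x = z + 2). Shared: x=5 y=3 z=3. PCs: A@1 B@0 C@3
Step 5: thread A executes A2 (z = z * 3). Shared: x=5 y=3 z=9. PCs: A@2 B@0 C@3
Step 6: thread B executes B1 (y = y + 4). Shared: x=5 y=7 z=9. PCs: A@2 B@1 C@3
Step 7: thread B executes B2 (z = z + 2). Shared: x=5 y=7 z=11. PCs: A@2 B@2 C@3
Step 8: thread A executes A3 (z = y). Shared: x=5 y=7 z=7. PCs: A@3 B@2 C@3
Step 9: thread A executes A4 (x = z). Shared: x=7 y=7 z=7. PCs: A@4 B@2 C@3

Answer: x=7 y=7 z=7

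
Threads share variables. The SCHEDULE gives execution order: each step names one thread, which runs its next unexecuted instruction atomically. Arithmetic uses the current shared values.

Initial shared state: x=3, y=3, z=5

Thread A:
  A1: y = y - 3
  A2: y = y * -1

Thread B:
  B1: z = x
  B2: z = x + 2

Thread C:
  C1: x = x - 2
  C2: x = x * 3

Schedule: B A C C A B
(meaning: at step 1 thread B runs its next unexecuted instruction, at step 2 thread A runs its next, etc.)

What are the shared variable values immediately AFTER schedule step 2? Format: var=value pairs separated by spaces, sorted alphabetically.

Answer: x=3 y=0 z=3

Derivation:
Step 1: thread B executes B1 (z = x). Shared: x=3 y=3 z=3. PCs: A@0 B@1 C@0
Step 2: thread A executes A1 (y = y - 3). Shared: x=3 y=0 z=3. PCs: A@1 B@1 C@0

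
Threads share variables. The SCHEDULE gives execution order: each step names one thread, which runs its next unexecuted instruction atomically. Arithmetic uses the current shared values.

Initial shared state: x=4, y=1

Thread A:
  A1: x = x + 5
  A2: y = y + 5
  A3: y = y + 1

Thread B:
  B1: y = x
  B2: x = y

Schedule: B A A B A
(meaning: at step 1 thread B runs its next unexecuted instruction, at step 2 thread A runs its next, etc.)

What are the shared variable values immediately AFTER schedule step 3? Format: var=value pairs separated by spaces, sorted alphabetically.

Answer: x=9 y=9

Derivation:
Step 1: thread B executes B1 (y = x). Shared: x=4 y=4. PCs: A@0 B@1
Step 2: thread A executes A1 (x = x + 5). Shared: x=9 y=4. PCs: A@1 B@1
Step 3: thread A executes A2 (y = y + 5). Shared: x=9 y=9. PCs: A@2 B@1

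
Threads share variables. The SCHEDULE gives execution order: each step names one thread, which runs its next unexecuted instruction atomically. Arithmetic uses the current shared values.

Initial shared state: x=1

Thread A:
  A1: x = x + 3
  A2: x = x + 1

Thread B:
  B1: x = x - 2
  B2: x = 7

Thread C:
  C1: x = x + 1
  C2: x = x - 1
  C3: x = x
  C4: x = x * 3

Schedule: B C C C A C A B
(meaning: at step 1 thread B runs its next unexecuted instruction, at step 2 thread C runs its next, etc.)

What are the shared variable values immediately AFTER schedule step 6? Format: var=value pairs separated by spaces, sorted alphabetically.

Step 1: thread B executes B1 (x = x - 2). Shared: x=-1. PCs: A@0 B@1 C@0
Step 2: thread C executes C1 (x = x + 1). Shared: x=0. PCs: A@0 B@1 C@1
Step 3: thread C executes C2 (x = x - 1). Shared: x=-1. PCs: A@0 B@1 C@2
Step 4: thread C executes C3 (x = x). Shared: x=-1. PCs: A@0 B@1 C@3
Step 5: thread A executes A1 (x = x + 3). Shared: x=2. PCs: A@1 B@1 C@3
Step 6: thread C executes C4 (x = x * 3). Shared: x=6. PCs: A@1 B@1 C@4

Answer: x=6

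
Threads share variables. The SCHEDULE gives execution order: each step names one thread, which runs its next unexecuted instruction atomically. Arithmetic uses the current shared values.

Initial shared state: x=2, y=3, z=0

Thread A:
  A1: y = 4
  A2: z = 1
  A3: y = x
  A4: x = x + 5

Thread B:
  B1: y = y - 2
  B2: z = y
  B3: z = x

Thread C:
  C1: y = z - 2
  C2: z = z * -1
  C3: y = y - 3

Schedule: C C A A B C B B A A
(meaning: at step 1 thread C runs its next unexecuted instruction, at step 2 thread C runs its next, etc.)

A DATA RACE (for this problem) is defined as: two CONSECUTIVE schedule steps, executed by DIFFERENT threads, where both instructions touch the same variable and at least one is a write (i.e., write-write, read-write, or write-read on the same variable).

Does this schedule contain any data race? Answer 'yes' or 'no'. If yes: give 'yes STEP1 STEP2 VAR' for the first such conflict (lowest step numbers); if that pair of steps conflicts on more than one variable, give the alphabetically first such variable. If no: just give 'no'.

Steps 1,2: same thread (C). No race.
Steps 2,3: C(r=z,w=z) vs A(r=-,w=y). No conflict.
Steps 3,4: same thread (A). No race.
Steps 4,5: A(r=-,w=z) vs B(r=y,w=y). No conflict.
Steps 5,6: B(y = y - 2) vs C(y = y - 3). RACE on y (W-W).
Steps 6,7: C(y = y - 3) vs B(z = y). RACE on y (W-R).
Steps 7,8: same thread (B). No race.
Steps 8,9: B(r=x,w=z) vs A(r=x,w=y). No conflict.
Steps 9,10: same thread (A). No race.
First conflict at steps 5,6.

Answer: yes 5 6 y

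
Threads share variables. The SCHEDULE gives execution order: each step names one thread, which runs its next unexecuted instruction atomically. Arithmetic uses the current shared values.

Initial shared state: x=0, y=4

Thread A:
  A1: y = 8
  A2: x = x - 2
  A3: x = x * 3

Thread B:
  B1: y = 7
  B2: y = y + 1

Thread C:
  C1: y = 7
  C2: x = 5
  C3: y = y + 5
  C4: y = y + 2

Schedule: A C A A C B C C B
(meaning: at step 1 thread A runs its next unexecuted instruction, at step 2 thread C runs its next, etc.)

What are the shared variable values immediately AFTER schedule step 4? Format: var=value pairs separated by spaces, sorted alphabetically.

Step 1: thread A executes A1 (y = 8). Shared: x=0 y=8. PCs: A@1 B@0 C@0
Step 2: thread C executes C1 (y = 7). Shared: x=0 y=7. PCs: A@1 B@0 C@1
Step 3: thread A executes A2 (x = x - 2). Shared: x=-2 y=7. PCs: A@2 B@0 C@1
Step 4: thread A executes A3 (x = x * 3). Shared: x=-6 y=7. PCs: A@3 B@0 C@1

Answer: x=-6 y=7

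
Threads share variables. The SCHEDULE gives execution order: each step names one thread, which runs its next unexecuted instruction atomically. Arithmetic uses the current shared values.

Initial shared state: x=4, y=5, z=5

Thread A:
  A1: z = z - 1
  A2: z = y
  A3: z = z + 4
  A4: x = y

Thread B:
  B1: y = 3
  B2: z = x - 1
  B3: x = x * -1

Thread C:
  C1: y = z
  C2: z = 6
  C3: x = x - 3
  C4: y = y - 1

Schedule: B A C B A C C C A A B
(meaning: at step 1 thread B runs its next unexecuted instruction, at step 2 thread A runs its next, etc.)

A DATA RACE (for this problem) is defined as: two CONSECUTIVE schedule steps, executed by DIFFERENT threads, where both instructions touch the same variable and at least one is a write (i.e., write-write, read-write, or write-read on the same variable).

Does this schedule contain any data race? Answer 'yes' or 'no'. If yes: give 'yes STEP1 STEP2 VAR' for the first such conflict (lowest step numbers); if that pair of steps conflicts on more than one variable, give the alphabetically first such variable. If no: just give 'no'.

Answer: yes 2 3 z

Derivation:
Steps 1,2: B(r=-,w=y) vs A(r=z,w=z). No conflict.
Steps 2,3: A(z = z - 1) vs C(y = z). RACE on z (W-R).
Steps 3,4: C(y = z) vs B(z = x - 1). RACE on z (R-W).
Steps 4,5: B(z = x - 1) vs A(z = y). RACE on z (W-W).
Steps 5,6: A(z = y) vs C(z = 6). RACE on z (W-W).
Steps 6,7: same thread (C). No race.
Steps 7,8: same thread (C). No race.
Steps 8,9: C(r=y,w=y) vs A(r=z,w=z). No conflict.
Steps 9,10: same thread (A). No race.
Steps 10,11: A(x = y) vs B(x = x * -1). RACE on x (W-W).
First conflict at steps 2,3.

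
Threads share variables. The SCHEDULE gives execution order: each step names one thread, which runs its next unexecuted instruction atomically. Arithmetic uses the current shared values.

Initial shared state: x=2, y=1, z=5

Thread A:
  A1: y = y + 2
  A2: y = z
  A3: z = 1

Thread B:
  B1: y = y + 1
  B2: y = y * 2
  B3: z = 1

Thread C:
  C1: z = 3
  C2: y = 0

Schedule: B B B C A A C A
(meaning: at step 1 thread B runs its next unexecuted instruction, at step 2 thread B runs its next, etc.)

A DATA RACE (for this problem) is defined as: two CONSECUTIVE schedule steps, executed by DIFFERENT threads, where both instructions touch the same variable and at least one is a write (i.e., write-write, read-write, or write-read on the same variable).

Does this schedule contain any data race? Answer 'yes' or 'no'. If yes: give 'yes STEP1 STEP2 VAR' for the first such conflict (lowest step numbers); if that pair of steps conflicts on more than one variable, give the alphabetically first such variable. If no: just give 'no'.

Steps 1,2: same thread (B). No race.
Steps 2,3: same thread (B). No race.
Steps 3,4: B(z = 1) vs C(z = 3). RACE on z (W-W).
Steps 4,5: C(r=-,w=z) vs A(r=y,w=y). No conflict.
Steps 5,6: same thread (A). No race.
Steps 6,7: A(y = z) vs C(y = 0). RACE on y (W-W).
Steps 7,8: C(r=-,w=y) vs A(r=-,w=z). No conflict.
First conflict at steps 3,4.

Answer: yes 3 4 z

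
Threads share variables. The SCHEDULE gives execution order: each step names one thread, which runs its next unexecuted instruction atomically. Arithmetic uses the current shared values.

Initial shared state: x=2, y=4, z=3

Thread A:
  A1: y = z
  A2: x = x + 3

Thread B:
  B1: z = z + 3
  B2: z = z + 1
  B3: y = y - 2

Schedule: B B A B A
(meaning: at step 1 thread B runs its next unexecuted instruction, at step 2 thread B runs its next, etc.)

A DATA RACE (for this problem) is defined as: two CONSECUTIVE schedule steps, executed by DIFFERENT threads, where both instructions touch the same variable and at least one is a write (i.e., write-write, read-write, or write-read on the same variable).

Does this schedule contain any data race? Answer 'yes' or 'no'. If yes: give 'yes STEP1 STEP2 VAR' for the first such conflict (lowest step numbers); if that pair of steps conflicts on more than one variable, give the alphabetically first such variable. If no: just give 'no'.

Steps 1,2: same thread (B). No race.
Steps 2,3: B(z = z + 1) vs A(y = z). RACE on z (W-R).
Steps 3,4: A(y = z) vs B(y = y - 2). RACE on y (W-W).
Steps 4,5: B(r=y,w=y) vs A(r=x,w=x). No conflict.
First conflict at steps 2,3.

Answer: yes 2 3 z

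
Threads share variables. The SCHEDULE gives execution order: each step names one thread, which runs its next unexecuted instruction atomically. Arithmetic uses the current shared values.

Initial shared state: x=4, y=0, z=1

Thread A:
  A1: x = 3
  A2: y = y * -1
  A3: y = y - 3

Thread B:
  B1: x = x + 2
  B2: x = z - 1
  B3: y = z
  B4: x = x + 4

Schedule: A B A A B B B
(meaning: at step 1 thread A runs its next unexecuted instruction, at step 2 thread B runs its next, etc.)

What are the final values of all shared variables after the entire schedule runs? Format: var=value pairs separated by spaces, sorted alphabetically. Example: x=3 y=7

Answer: x=4 y=1 z=1

Derivation:
Step 1: thread A executes A1 (x = 3). Shared: x=3 y=0 z=1. PCs: A@1 B@0
Step 2: thread B executes B1 (x = x + 2). Shared: x=5 y=0 z=1. PCs: A@1 B@1
Step 3: thread A executes A2 (y = y * -1). Shared: x=5 y=0 z=1. PCs: A@2 B@1
Step 4: thread A executes A3 (y = y - 3). Shared: x=5 y=-3 z=1. PCs: A@3 B@1
Step 5: thread B executes B2 (x = z - 1). Shared: x=0 y=-3 z=1. PCs: A@3 B@2
Step 6: thread B executes B3 (y = z). Shared: x=0 y=1 z=1. PCs: A@3 B@3
Step 7: thread B executes B4 (x = x + 4). Shared: x=4 y=1 z=1. PCs: A@3 B@4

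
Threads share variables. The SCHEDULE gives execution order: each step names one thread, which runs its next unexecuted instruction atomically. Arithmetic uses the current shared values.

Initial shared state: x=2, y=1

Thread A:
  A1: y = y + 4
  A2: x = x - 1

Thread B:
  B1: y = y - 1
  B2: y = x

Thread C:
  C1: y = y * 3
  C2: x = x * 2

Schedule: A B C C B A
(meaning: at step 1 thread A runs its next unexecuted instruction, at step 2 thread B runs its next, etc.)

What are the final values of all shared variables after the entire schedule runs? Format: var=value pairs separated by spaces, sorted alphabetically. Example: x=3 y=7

Answer: x=3 y=4

Derivation:
Step 1: thread A executes A1 (y = y + 4). Shared: x=2 y=5. PCs: A@1 B@0 C@0
Step 2: thread B executes B1 (y = y - 1). Shared: x=2 y=4. PCs: A@1 B@1 C@0
Step 3: thread C executes C1 (y = y * 3). Shared: x=2 y=12. PCs: A@1 B@1 C@1
Step 4: thread C executes C2 (x = x * 2). Shared: x=4 y=12. PCs: A@1 B@1 C@2
Step 5: thread B executes B2 (y = x). Shared: x=4 y=4. PCs: A@1 B@2 C@2
Step 6: thread A executes A2 (x = x - 1). Shared: x=3 y=4. PCs: A@2 B@2 C@2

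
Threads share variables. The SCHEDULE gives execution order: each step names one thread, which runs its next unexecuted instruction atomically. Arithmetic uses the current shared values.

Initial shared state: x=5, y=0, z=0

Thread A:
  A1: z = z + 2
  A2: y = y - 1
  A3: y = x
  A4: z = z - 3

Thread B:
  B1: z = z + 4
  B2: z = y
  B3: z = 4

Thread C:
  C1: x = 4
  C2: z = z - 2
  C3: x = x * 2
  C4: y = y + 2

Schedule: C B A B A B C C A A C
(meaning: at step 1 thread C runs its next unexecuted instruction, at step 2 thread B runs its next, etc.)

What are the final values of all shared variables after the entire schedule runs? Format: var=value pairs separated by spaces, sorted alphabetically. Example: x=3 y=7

Step 1: thread C executes C1 (x = 4). Shared: x=4 y=0 z=0. PCs: A@0 B@0 C@1
Step 2: thread B executes B1 (z = z + 4). Shared: x=4 y=0 z=4. PCs: A@0 B@1 C@1
Step 3: thread A executes A1 (z = z + 2). Shared: x=4 y=0 z=6. PCs: A@1 B@1 C@1
Step 4: thread B executes B2 (z = y). Shared: x=4 y=0 z=0. PCs: A@1 B@2 C@1
Step 5: thread A executes A2 (y = y - 1). Shared: x=4 y=-1 z=0. PCs: A@2 B@2 C@1
Step 6: thread B executes B3 (z = 4). Shared: x=4 y=-1 z=4. PCs: A@2 B@3 C@1
Step 7: thread C executes C2 (z = z - 2). Shared: x=4 y=-1 z=2. PCs: A@2 B@3 C@2
Step 8: thread C executes C3 (x = x * 2). Shared: x=8 y=-1 z=2. PCs: A@2 B@3 C@3
Step 9: thread A executes A3 (y = x). Shared: x=8 y=8 z=2. PCs: A@3 B@3 C@3
Step 10: thread A executes A4 (z = z - 3). Shared: x=8 y=8 z=-1. PCs: A@4 B@3 C@3
Step 11: thread C executes C4 (y = y + 2). Shared: x=8 y=10 z=-1. PCs: A@4 B@3 C@4

Answer: x=8 y=10 z=-1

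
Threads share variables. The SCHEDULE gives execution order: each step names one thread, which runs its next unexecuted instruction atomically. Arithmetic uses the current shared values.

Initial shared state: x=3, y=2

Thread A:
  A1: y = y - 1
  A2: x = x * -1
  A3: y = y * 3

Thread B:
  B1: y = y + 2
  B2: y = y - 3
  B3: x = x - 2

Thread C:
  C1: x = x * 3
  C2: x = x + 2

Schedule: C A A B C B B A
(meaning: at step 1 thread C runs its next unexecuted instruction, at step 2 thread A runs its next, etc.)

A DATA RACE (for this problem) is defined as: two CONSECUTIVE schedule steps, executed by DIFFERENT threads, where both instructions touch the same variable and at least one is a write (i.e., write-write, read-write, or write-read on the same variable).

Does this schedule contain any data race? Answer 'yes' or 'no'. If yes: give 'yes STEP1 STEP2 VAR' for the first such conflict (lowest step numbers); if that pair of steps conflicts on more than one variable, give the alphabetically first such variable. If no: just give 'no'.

Steps 1,2: C(r=x,w=x) vs A(r=y,w=y). No conflict.
Steps 2,3: same thread (A). No race.
Steps 3,4: A(r=x,w=x) vs B(r=y,w=y). No conflict.
Steps 4,5: B(r=y,w=y) vs C(r=x,w=x). No conflict.
Steps 5,6: C(r=x,w=x) vs B(r=y,w=y). No conflict.
Steps 6,7: same thread (B). No race.
Steps 7,8: B(r=x,w=x) vs A(r=y,w=y). No conflict.

Answer: no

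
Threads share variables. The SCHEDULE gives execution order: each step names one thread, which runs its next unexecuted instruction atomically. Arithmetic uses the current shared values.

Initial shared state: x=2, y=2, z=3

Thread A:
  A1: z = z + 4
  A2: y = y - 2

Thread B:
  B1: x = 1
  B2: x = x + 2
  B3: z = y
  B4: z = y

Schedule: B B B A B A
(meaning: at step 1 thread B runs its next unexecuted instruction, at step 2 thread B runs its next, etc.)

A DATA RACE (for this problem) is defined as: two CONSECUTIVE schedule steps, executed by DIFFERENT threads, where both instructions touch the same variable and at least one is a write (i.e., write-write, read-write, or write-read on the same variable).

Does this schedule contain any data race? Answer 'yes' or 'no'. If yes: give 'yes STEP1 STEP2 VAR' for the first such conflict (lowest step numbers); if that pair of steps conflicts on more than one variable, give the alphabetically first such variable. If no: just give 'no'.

Answer: yes 3 4 z

Derivation:
Steps 1,2: same thread (B). No race.
Steps 2,3: same thread (B). No race.
Steps 3,4: B(z = y) vs A(z = z + 4). RACE on z (W-W).
Steps 4,5: A(z = z + 4) vs B(z = y). RACE on z (W-W).
Steps 5,6: B(z = y) vs A(y = y - 2). RACE on y (R-W).
First conflict at steps 3,4.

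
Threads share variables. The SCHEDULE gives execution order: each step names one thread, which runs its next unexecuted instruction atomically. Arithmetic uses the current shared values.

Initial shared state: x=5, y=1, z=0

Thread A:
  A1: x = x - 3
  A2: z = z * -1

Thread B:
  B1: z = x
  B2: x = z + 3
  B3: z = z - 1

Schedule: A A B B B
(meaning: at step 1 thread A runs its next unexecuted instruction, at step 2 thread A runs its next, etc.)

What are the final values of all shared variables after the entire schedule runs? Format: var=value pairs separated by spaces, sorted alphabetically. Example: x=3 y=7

Answer: x=5 y=1 z=1

Derivation:
Step 1: thread A executes A1 (x = x - 3). Shared: x=2 y=1 z=0. PCs: A@1 B@0
Step 2: thread A executes A2 (z = z * -1). Shared: x=2 y=1 z=0. PCs: A@2 B@0
Step 3: thread B executes B1 (z = x). Shared: x=2 y=1 z=2. PCs: A@2 B@1
Step 4: thread B executes B2 (x = z + 3). Shared: x=5 y=1 z=2. PCs: A@2 B@2
Step 5: thread B executes B3 (z = z - 1). Shared: x=5 y=1 z=1. PCs: A@2 B@3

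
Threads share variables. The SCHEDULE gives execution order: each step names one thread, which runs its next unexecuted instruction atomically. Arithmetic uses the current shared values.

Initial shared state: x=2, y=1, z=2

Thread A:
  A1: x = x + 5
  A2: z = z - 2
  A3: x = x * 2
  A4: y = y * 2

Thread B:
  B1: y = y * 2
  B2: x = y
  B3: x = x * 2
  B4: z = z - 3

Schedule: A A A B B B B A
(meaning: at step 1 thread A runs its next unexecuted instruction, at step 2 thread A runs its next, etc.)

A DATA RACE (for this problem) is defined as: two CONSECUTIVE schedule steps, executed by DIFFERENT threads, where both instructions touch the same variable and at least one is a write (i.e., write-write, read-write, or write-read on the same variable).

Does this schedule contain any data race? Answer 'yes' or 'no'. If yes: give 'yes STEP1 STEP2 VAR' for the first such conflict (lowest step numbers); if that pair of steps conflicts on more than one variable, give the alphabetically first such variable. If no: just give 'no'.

Answer: no

Derivation:
Steps 1,2: same thread (A). No race.
Steps 2,3: same thread (A). No race.
Steps 3,4: A(r=x,w=x) vs B(r=y,w=y). No conflict.
Steps 4,5: same thread (B). No race.
Steps 5,6: same thread (B). No race.
Steps 6,7: same thread (B). No race.
Steps 7,8: B(r=z,w=z) vs A(r=y,w=y). No conflict.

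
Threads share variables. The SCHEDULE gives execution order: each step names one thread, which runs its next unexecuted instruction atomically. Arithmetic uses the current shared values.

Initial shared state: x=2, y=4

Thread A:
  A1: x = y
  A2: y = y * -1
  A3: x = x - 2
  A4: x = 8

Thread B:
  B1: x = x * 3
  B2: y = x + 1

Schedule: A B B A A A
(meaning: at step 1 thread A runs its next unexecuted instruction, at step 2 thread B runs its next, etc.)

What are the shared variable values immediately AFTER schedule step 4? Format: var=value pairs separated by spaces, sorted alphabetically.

Answer: x=12 y=-13

Derivation:
Step 1: thread A executes A1 (x = y). Shared: x=4 y=4. PCs: A@1 B@0
Step 2: thread B executes B1 (x = x * 3). Shared: x=12 y=4. PCs: A@1 B@1
Step 3: thread B executes B2 (y = x + 1). Shared: x=12 y=13. PCs: A@1 B@2
Step 4: thread A executes A2 (y = y * -1). Shared: x=12 y=-13. PCs: A@2 B@2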